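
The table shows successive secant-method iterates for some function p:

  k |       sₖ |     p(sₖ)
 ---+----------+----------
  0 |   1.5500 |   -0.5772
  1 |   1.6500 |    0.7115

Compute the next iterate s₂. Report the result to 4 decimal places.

1.5948

s₂ = 1.6500 − 0.7115·(1.6500 − 1.5500) / (0.7115 − (-0.5772))
   = 1.6500 − (0.071150)/(1.288700) = 1.594789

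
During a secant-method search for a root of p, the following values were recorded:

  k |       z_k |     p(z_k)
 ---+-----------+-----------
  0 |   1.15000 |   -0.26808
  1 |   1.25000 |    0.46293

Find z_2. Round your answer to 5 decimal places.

1.18667

z_2 = 1.25000 − 0.46293·(1.25000 − 1.15000) / (0.46293 − (-0.26808))
   = 1.25000 − (0.0462930)/(0.7310100) = 1.1866725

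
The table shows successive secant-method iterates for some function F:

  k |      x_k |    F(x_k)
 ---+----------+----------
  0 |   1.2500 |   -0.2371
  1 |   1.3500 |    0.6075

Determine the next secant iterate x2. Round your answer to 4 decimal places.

1.2781

x2 = 1.3500 − 0.6075·(1.3500 − 1.2500) / (0.6075 − (-0.2371))
   = 1.3500 − (0.060750)/(0.844600) = 1.278072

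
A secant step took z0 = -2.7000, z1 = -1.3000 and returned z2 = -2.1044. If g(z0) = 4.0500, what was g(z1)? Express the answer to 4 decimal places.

The secant line through (-2.7000, 4.0500) and (-1.3000, g(z1)) crosses zero at z2 = -2.1044.
So (-2.7000, 4.0500), (-1.3000, g(z1)), (-2.1044, 0) are collinear:
g(z1) = 4.0500 · (-1.3000 − (-2.1044)) / (-2.7000 − (-2.1044)) = 4.0500 · (0.804400)/(-0.595600) = -5.469812

-5.4698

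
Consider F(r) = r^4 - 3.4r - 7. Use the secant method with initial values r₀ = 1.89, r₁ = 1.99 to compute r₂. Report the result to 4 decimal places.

1.9158

F(1.89) = -0.666102, F(1.99) = 1.916392
r₂ = 1.990000 − 1.916392·(1.990000 − 1.890000) / (1.916392 − (-0.666102)) = 1.990000 − (0.191639)/(2.582494) = 1.915793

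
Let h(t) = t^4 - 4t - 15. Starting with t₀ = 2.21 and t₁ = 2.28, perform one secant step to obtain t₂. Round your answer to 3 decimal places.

h(2.21) = 0.01443, h(2.28) = 2.90336
t₂ = 2.28000 − 2.90336·(2.28000 − 2.21000) / (2.90336 − 0.01443) = 2.28000 − (0.20324)/(2.88893) = 2.20965

2.210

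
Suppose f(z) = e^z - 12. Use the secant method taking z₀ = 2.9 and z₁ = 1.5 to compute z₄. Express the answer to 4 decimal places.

f(2.9) = 6.174145, f(1.5) = -7.518311
z₂ = 1.500000 − (-7.518311)·(1.500000 − 2.900000) / (-7.518311 − 6.174145) = 1.500000 − (10.525635)/(-13.692456) = 2.268718
f(2.268718) = -2.333002
z₃ = 2.268718 − (-2.333002)·(2.268718 − 1.500000) / (-2.333002 − (-7.518311)) = 2.268718 − (-1.793420)/(5.185309) = 2.614583
f(2.614583) = 1.661524
z₄ = 2.614583 − 1.661524·(2.614583 − 2.268718) / (1.661524 − (-2.333002)) = 2.614583 − (0.574664)/(3.994526) = 2.470721

2.4707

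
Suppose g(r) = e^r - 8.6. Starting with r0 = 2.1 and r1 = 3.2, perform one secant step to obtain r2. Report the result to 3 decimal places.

g(2.1) = -0.43383, g(3.2) = 15.93253
r2 = 3.20000 − 15.93253·(3.20000 − 2.10000) / (15.93253 − (-0.43383)) = 3.20000 − (17.52578)/(16.36636) = 2.12916

2.129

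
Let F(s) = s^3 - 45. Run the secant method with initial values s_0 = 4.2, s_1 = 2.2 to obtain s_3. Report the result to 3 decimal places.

3.704

F(4.2) = 29.08800, F(2.2) = -34.35200
s_2 = 2.20000 − (-34.35200)·(2.20000 − 4.20000) / (-34.35200 − 29.08800) = 2.20000 − (68.70400)/(-63.44000) = 3.28298
F(3.28298) = -9.61631
s_3 = 3.28298 − (-9.61631)·(3.28298 − 2.20000) / (-9.61631 − (-34.35200)) = 3.28298 − (-10.41423)/(24.73569) = 3.70400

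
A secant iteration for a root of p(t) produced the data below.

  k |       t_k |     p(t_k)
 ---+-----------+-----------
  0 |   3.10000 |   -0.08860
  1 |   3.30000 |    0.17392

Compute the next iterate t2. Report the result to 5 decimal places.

t2 = 3.30000 − 0.17392·(3.30000 − 3.10000) / (0.17392 − (-0.08860))
   = 3.30000 − (0.0347840)/(0.2625200) = 3.1674996

3.16750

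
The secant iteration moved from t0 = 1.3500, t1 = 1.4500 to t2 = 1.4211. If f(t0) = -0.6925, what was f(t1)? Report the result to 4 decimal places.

0.2815

The secant line through (1.3500, -0.6925) and (1.4500, f(t1)) crosses zero at t2 = 1.4211.
So (1.3500, -0.6925), (1.4500, f(t1)), (1.4211, 0) are collinear:
f(t1) = -0.6925 · (1.4500 − 1.4211) / (1.3500 − 1.4211) = -0.6925 · (0.028900)/(-0.071100) = 0.281480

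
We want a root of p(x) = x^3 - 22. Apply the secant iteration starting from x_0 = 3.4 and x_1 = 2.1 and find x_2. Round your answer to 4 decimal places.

2.6512

p(3.4) = 17.304000, p(2.1) = -12.739000
x_2 = 2.100000 − (-12.739000)·(2.100000 − 3.400000) / (-12.739000 − 17.304000) = 2.100000 − (16.560700)/(-30.043000) = 2.651233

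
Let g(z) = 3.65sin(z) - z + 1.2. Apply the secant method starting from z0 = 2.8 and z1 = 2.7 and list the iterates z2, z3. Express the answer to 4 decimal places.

2.7137, 2.7139

g(2.8) = -0.377293, g(2.7) = 0.059937
z2 = 2.700000 − 0.059937·(2.700000 − 2.800000) / (0.059937 − (-0.377293)) = 2.700000 − (-0.005994)/(0.437230) = 2.713708
g(2.713708) = 0.000848
z3 = 2.713708 − 0.000848·(2.713708 − 2.700000) / (0.000848 − 0.059937) = 2.713708 − (0.000012)/(-0.059089) = 2.713905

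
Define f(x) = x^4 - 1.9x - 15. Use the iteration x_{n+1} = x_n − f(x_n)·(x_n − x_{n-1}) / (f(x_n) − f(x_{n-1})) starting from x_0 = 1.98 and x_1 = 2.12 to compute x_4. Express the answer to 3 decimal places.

f(1.98) = -3.39246, f(2.12) = 1.17163
x_2 = 2.12000 − 1.17163·(2.12000 − 1.98000) / (1.17163 − (-3.39246)) = 2.12000 − (0.16403)/(4.56410) = 2.08406
f(2.08406) = -0.09537
x_3 = 2.08406 − (-0.09537)·(2.08406 − 2.12000) / (-0.09537 − 1.17163) = 2.08406 − (0.00343)/(-1.26700) = 2.08677
f(2.08677) = -0.00237
x_4 = 2.08677 − (-0.00237)·(2.08677 − 2.08406) / (-0.00237 − (-0.09537)) = 2.08677 − (-0.00001)/(0.09300) = 2.08684

2.087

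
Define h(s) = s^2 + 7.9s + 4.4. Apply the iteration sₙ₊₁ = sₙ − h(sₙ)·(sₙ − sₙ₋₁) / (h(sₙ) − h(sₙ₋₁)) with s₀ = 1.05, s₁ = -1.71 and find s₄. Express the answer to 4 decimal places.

h(1.05) = 13.797500, h(-1.71) = -6.184900
s₂ = -1.710000 − (-6.184900)·(-1.710000 − 1.050000) / (-6.184900 − 13.797500) = -1.710000 − (17.070324)/(-19.982400) = -0.855732
h(-0.855732) = -1.628006
s₃ = -0.855732 − (-1.628006)·(-0.855732 − (-1.710000)) / (-1.628006 − (-6.184900)) = -0.855732 − (-1.390753)/(4.556894) = -0.550534
h(-0.550534) = 0.353866
s₄ = -0.550534 − 0.353866·(-0.550534 − (-0.855732)) / (0.353866 − (-1.628006)) = -0.550534 − (0.107999)/(1.981872) = -0.605028

-0.6050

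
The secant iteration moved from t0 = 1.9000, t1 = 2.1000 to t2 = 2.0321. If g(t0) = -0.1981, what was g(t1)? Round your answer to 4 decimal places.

The secant line through (1.9000, -0.1981) and (2.1000, g(t1)) crosses zero at t2 = 2.0321.
So (1.9000, -0.1981), (2.1000, g(t1)), (2.0321, 0) are collinear:
g(t1) = -0.1981 · (2.1000 − 2.0321) / (1.9000 − 2.0321) = -0.1981 · (0.067900)/(-0.132100) = 0.101824

0.1018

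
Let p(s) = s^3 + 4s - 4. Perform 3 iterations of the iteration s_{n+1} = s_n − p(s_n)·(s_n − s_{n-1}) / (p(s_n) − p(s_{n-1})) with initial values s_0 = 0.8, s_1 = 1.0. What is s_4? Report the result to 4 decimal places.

p(0.8) = -0.288000, p(1.0) = 1.000000
s_2 = 1.000000 − 1.000000·(1.000000 − 0.800000) / (1.000000 − (-0.288000)) = 1.000000 − (0.200000)/(1.288000) = 0.844720
p(0.844720) = -0.018365
s_3 = 0.844720 − (-0.018365)·(0.844720 − 1.000000) / (-0.018365 − 1.000000) = 0.844720 − (0.002852)/(-1.018365) = 0.847521
p(0.847521) = -0.001150
s_4 = 0.847521 − (-0.001150)·(0.847521 − 0.844720) / (-0.001150 − (-0.018365)) = 0.847521 − (-0.000003)/(0.017216) = 0.847708

0.8477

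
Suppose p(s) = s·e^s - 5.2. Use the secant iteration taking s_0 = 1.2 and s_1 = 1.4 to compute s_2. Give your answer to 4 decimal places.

1.3436

p(1.2) = -1.215860, p(1.4) = 0.477280
s_2 = 1.400000 − 0.477280·(1.400000 − 1.200000) / (0.477280 − (-1.215860)) = 1.400000 − (0.095456)/(1.693140) = 1.343622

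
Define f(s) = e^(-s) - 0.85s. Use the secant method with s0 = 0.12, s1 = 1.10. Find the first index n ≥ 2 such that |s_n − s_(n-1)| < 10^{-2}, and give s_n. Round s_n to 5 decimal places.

f(0.12) = 0.7849204, f(1.10) = -0.6021289
s2 = 1.1000000 − (-0.6021289)·(0.9800000)/(-1.3870494) = 0.6745744;  |Δ| = 0.4254256
f(0.6745744) = -0.0640150
s3 = 0.6745744 − (-0.0640150)·(-0.4254256)/(0.5381139) = 0.6239649;  |Δ| = 0.0506094
f(0.6239649) = 0.0054455
s4 = 0.6239649 − 0.0054455·(-0.0506094)/(0.0694606) = 0.6279326;  |Δ| = 0.0039677
|s4 − s3| = 0.0039677 < 10^{-2}

n = 4, s_n = 0.62793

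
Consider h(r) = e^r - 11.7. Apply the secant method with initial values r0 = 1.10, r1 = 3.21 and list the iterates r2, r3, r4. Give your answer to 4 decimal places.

h(1.10) = -8.695834, h(3.21) = 13.079086
r2 = 3.210000 − 13.079086·(3.210000 − 1.100000) / (13.079086 − (-8.695834)) = 3.210000 − (27.596872)/(21.774920) = 1.942630
h(1.942630) = -4.722921
r3 = 1.942630 − (-4.722921)·(1.942630 − 3.210000) / (-4.722921 − 13.079086) = 1.942630 − (5.985686)/(-17.802007) = 2.278867
h(2.278867) = -1.934390
r4 = 2.278867 − (-1.934390)·(2.278867 − 1.942630) / (-1.934390 − (-4.722921)) = 2.278867 − (-0.650413)/(2.788530) = 2.512113

1.9426, 2.2789, 2.5121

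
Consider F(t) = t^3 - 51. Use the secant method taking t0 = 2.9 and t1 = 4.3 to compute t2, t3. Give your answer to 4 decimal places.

3.5759, 3.6890

F(2.9) = -26.611000, F(4.3) = 28.507000
t2 = 4.300000 − 28.507000·(4.300000 − 2.900000) / (28.507000 − (-26.611000)) = 4.300000 − (39.909800)/(55.118000) = 3.575921
F(3.575921) = -5.273953
t3 = 3.575921 − (-5.273953)·(3.575921 − 4.300000) / (-5.273953 − 28.507000) = 3.575921 − (3.818760)/(-33.780953) = 3.688966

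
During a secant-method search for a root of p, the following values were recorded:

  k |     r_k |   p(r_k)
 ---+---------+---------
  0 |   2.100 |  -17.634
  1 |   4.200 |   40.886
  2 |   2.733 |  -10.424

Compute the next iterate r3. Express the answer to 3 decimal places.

3.031

r3 = 2.733 − (-10.424)·(2.733 − 4.200) / (-10.424 − 40.886)
   = 2.733 − (15.29201)/(-51.31000) = 3.03103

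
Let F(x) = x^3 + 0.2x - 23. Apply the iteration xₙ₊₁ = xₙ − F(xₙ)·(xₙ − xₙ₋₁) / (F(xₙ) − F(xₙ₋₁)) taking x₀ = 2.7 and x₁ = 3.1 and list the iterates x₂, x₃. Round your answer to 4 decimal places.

F(2.7) = -2.777000, F(3.1) = 7.411000
x₂ = 3.100000 − 7.411000·(3.100000 − 2.700000) / (7.411000 − (-2.777000)) = 3.100000 − (2.964400)/(10.188000) = 2.809030
F(2.809030) = -0.273117
x₃ = 2.809030 − (-0.273117)·(2.809030 − 3.100000) / (-0.273117 − 7.411000) = 2.809030 − (0.079469)/(-7.684117) = 2.819372

2.8090, 2.8194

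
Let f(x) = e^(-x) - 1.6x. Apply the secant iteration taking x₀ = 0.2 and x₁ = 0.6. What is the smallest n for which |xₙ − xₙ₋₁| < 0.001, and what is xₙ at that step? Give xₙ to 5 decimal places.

f(0.2) = 0.4987308, f(0.6) = -0.4111884
x₂ = 0.6000000 − (-0.4111884)·(0.4000000)/(-0.9099191) = 0.4192418;  |Δ| = 0.1807582
f(0.4192418) = -0.0132417
x₃ = 0.4192418 − (-0.0132417)·(-0.1807582)/(0.3979467) = 0.4132271;  |Δ| = 0.0060147
f(0.4132271) = 0.0003488
x₄ = 0.4132271 − 0.0003488·(-0.0060147)/(0.0135905) = 0.4133814;  |Δ| = 0.0001544
|x₄ − x₃| = 0.0001544 < 0.001

n = 4, xₙ = 0.41338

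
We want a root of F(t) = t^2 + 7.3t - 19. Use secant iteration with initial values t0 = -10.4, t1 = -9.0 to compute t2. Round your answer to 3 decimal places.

F(-10.4) = 13.24000, F(-9.0) = -3.70000
t2 = -9.00000 − (-3.70000)·(-9.00000 − (-10.40000)) / (-3.70000 − 13.24000) = -9.00000 − (-5.18000)/(-16.94000) = -9.30579

-9.306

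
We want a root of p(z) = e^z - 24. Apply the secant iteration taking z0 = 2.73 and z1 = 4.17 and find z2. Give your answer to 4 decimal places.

2.9827

p(2.73) = -8.667113, p(4.17) = 40.715452
z2 = 4.170000 − 40.715452·(4.170000 − 2.730000) / (40.715452 − (-8.667113)) = 4.170000 − (58.630251)/(49.382565) = 2.982734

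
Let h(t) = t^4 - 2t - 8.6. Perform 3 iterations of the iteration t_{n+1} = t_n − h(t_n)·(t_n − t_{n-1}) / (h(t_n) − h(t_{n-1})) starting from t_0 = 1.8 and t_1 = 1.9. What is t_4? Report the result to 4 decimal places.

1.8746

h(1.8) = -1.702400, h(1.9) = 0.632100
t_2 = 1.900000 − 0.632100·(1.900000 − 1.800000) / (0.632100 − (-1.702400)) = 1.900000 − (0.063210)/(2.334500) = 1.872924
h(1.872924) = -0.040888
t_3 = 1.872924 − (-0.040888)·(1.872924 − 1.900000) / (-0.040888 − 0.632100) = 1.872924 − (0.001107)/(-0.672988) = 1.874569
h(1.874569) = -0.000890
t_4 = 1.874569 − (-0.000890)·(1.874569 − 1.872924) / (-0.000890 − (-0.040888)) = 1.874569 − (-0.000001)/(0.039998) = 1.874605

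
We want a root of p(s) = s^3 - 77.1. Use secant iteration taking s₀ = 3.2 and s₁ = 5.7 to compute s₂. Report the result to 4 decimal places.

3.9271

p(3.2) = -44.332000, p(5.7) = 108.093000
s₂ = 5.700000 − 108.093000·(5.700000 − 3.200000) / (108.093000 − (-44.332000)) = 5.700000 − (270.232500)/(152.425000) = 3.927112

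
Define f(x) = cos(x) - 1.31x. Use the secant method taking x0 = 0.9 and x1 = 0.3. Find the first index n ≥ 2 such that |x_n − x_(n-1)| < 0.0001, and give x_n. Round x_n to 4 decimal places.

n = 5, x_n = 0.6209

f(0.9) = -0.557390, f(0.3) = 0.562336
x2 = 0.300000 − 0.562336·(-0.600000)/(1.119727) = 0.601325;  |Δ| = 0.301325
f(0.601325) = 0.036850
x3 = 0.601325 − 0.036850·(0.301325)/(-0.525486) = 0.622456;  |Δ| = 0.021131
f(0.622456) = -0.002969
x4 = 0.622456 − (-0.002969)·(0.021131)/(-0.039819) = 0.620881;  |Δ| = 0.001575
f(0.620881) = 0.000013
x5 = 0.620881 − 0.000013·(-0.001575)/(0.002981) = 0.620887;  |Δ| = 0.000007
|x5 − x4| = 0.000007 < 0.0001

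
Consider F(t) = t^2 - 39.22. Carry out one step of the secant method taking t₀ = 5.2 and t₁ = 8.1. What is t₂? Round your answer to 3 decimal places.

6.116

F(5.2) = -12.18000, F(8.1) = 26.39000
t₂ = 8.10000 − 26.39000·(8.10000 − 5.20000) / (26.39000 − (-12.18000)) = 8.10000 − (76.53100)/(38.57000) = 6.11579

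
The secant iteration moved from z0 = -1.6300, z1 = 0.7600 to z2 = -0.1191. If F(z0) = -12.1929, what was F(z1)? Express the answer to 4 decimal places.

7.0943

The secant line through (-1.6300, -12.1929) and (0.7600, F(z1)) crosses zero at z2 = -0.1191.
So (-1.6300, -12.1929), (0.7600, F(z1)), (-0.1191, 0) are collinear:
F(z1) = -12.1929 · (0.7600 − (-0.1191)) / (-1.6300 − (-0.1191)) = -12.1929 · (0.879100)/(-1.510900) = 7.094300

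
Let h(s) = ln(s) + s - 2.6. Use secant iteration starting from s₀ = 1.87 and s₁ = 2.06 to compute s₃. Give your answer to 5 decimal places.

h(1.87) = -0.1040616, h(2.06) = 0.1827060
s₂ = 2.0600000 − 0.1827060·(2.0600000 − 1.8700000) / (0.1827060 − (-0.1040616)) = 2.0600000 − (0.0347141)/(0.2867676) = 1.9389468
h(1.9389468) = 0.0010917
s₃ = 1.9389468 − 0.0010917·(1.9389468 − 2.0600000) / (0.0010917 − 0.1827060) = 1.9389468 − (-0.0001322)/(-0.1816143) = 1.9382191

1.93822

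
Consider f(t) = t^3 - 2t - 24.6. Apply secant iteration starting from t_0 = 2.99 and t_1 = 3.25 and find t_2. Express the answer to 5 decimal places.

3.13141

f(2.99) = -3.8491010, f(3.25) = 3.2281250
t_2 = 3.2500000 − 3.2281250·(3.2500000 − 2.9900000) / (3.2281250 − (-3.8491010)) = 3.2500000 − (0.8393125)/(7.0772260) = 3.1314066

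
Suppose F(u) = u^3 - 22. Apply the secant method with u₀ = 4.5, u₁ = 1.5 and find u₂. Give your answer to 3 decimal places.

2.137

F(4.5) = 69.12500, F(1.5) = -18.62500
u₂ = 1.50000 − (-18.62500)·(1.50000 − 4.50000) / (-18.62500 − 69.12500) = 1.50000 − (55.87500)/(-87.75000) = 2.13675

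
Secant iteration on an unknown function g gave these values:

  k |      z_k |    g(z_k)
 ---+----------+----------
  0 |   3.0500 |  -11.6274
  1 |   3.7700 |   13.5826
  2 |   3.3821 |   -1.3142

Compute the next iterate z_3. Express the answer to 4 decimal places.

z_3 = 3.3821 − (-1.3142)·(3.3821 − 3.7700) / (-1.3142 − 13.5826)
   = 3.3821 − (0.509778)/(-14.896800) = 3.416321

3.4163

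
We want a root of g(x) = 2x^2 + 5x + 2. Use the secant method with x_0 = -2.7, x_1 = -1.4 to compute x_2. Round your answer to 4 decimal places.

-1.7375

g(-2.7) = 3.080000, g(-1.4) = -1.080000
x_2 = -1.400000 − (-1.080000)·(-1.400000 − (-2.700000)) / (-1.080000 − 3.080000) = -1.400000 − (-1.404000)/(-4.160000) = -1.737500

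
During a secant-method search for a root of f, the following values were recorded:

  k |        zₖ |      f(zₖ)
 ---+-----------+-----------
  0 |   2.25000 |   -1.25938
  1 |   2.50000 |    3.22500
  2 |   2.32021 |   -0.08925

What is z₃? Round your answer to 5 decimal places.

2.32505

z₃ = 2.32021 − (-0.08925)·(2.32021 − 2.50000) / (-0.08925 − 3.22500)
   = 2.32021 − (0.0160463)/(-3.3142500) = 2.3250516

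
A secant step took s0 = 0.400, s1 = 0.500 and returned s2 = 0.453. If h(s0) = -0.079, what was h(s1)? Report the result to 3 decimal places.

0.070

The secant line through (0.400, -0.079) and (0.500, h(s1)) crosses zero at s2 = 0.453.
So (0.400, -0.079), (0.500, h(s1)), (0.453, 0) are collinear:
h(s1) = -0.079 · (0.500 − 0.453) / (0.400 − 0.453) = -0.079 · (0.04700)/(-0.05300) = 0.07006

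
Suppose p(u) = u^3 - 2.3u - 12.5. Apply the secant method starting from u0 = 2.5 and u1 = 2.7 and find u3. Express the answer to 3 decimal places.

p(2.5) = -2.62500, p(2.7) = 0.97300
u2 = 2.70000 − 0.97300·(2.70000 − 2.50000) / (0.97300 − (-2.62500)) = 2.70000 − (0.19460)/(3.59800) = 2.64591
p(2.64591) = -0.06192
u3 = 2.64591 − (-0.06192)·(2.64591 − 2.70000) / (-0.06192 − 0.97300) = 2.64591 − (0.00335)/(-1.03492) = 2.64915

2.649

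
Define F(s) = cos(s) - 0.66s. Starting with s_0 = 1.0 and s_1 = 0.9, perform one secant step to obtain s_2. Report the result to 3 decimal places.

0.919

F(1.0) = -0.11970, F(0.9) = 0.02761
s_2 = 0.90000 − 0.02761·(0.90000 − 1.00000) / (0.02761 − (-0.11970)) = 0.90000 − (-0.00276)/(0.14731) = 0.91874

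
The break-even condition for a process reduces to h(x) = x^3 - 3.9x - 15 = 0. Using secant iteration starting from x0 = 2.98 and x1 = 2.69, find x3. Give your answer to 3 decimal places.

2.987

h(2.98) = -0.15841, h(2.69) = -6.02589
x2 = 2.69000 − (-6.02589)·(2.69000 − 2.98000) / (-6.02589 − (-0.15841)) = 2.69000 − (1.74751)/(-5.86748) = 2.98783
h(2.98783) = 0.02019
x3 = 2.98783 − 0.02019·(2.98783 − 2.69000) / (0.02019 − (-6.02589)) = 2.98783 − (0.00601)/(6.04608) = 2.98683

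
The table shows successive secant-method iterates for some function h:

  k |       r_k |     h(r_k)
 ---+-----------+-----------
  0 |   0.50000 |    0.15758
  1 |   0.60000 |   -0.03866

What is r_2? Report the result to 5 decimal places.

0.58030

r_2 = 0.60000 − (-0.03866)·(0.60000 − 0.50000) / (-0.03866 − 0.15758)
   = 0.60000 − (-0.0038660)/(-0.1962400) = 0.5802996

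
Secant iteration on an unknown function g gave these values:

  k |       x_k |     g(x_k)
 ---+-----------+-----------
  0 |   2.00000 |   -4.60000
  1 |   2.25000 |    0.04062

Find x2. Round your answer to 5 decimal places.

x2 = 2.25000 − 0.04062·(2.25000 − 2.00000) / (0.04062 − (-4.60000))
   = 2.25000 − (0.0101550)/(4.6406200) = 2.2478117

2.24781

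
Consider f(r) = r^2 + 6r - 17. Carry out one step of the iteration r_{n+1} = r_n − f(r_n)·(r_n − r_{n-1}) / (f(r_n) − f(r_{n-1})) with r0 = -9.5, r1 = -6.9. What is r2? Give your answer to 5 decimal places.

f(-9.5) = 16.2500000, f(-6.9) = -10.7900000
r2 = -6.9000000 − (-10.7900000)·(-6.9000000 − (-9.5000000)) / (-10.7900000 − 16.2500000) = -6.9000000 − (-28.0540000)/(-27.0400000) = -7.9375000

-7.93750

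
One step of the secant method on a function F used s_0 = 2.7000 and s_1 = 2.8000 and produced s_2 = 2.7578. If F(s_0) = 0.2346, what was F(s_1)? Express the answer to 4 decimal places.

-0.1713

The secant line through (2.7000, 0.2346) and (2.8000, F(s_1)) crosses zero at s_2 = 2.7578.
So (2.7000, 0.2346), (2.8000, F(s_1)), (2.7578, 0) are collinear:
F(s_1) = 0.2346 · (2.8000 − 2.7578) / (2.7000 − 2.7578) = 0.2346 · (0.042200)/(-0.057800) = -0.171282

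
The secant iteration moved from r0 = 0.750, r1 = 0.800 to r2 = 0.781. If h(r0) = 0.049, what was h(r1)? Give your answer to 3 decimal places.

The secant line through (0.750, 0.049) and (0.800, h(r1)) crosses zero at r2 = 0.781.
So (0.750, 0.049), (0.800, h(r1)), (0.781, 0) are collinear:
h(r1) = 0.049 · (0.800 − 0.781) / (0.750 − 0.781) = 0.049 · (0.01900)/(-0.03100) = -0.03003

-0.030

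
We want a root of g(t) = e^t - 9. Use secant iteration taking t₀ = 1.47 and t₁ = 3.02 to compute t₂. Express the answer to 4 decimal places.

g(1.47) = -4.650765, g(3.02) = 11.491292
t₂ = 3.020000 − 11.491292·(3.020000 − 1.470000) / (11.491292 − (-4.650765)) = 3.020000 − (17.811502)/(16.142057) = 1.916578

1.9166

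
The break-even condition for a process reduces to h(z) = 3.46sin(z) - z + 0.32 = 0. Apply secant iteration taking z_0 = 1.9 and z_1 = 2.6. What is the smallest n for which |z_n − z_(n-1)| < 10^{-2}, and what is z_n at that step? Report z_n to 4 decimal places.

n = 4, z_n = 2.4708

h(1.9) = 1.694198, h(2.6) = -0.496365
z_2 = 2.600000 − (-0.496365)·(0.700000)/(-2.190564) = 2.441385;  |Δ| = 0.158615
h(2.441385) = 0.108157
z_3 = 2.441385 − 0.108157·(-0.158615)/(0.604522) = 2.469763;  |Δ| = 0.028378
h(2.469763) = 0.003805
z_4 = 2.469763 − 0.003805·(0.028378)/(-0.104352) = 2.470798;  |Δ| = 0.001035
|z_4 − z_3| = 0.001035 < 10^{-2}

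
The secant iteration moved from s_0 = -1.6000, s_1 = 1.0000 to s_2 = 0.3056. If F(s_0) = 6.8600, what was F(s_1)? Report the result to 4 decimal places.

The secant line through (-1.6000, 6.8600) and (1.0000, F(s_1)) crosses zero at s_2 = 0.3056.
So (-1.6000, 6.8600), (1.0000, F(s_1)), (0.3056, 0) are collinear:
F(s_1) = 6.8600 · (1.0000 − 0.3056) / (-1.6000 − 0.3056) = 6.8600 · (0.694400)/(-1.905600) = -2.499782

-2.4998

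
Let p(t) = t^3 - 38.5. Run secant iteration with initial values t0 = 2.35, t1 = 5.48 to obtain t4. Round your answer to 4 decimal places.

3.4160

p(2.35) = -25.522125, p(5.48) = 126.066592
t2 = 5.480000 − 126.066592·(5.480000 − 2.350000) / (126.066592 − (-25.522125)) = 5.480000 − (394.588433)/(151.588717) = 2.876980
p(2.876980) = -14.687192
t3 = 2.876980 − (-14.687192)·(2.876980 − 5.480000) / (-14.687192 − 126.066592) = 2.876980 − (38.231051)/(-140.753784) = 3.148597
p(3.148597) = -7.285879
t4 = 3.148597 − (-7.285879)·(3.148597 − 2.876980) / (-7.285879 − (-14.687192)) = 3.148597 − (-1.978965)/(7.401313) = 3.415977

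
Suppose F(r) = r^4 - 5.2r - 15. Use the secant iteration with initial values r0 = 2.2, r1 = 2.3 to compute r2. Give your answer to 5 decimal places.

F(2.2) = -3.0144000, F(2.3) = 1.0241000
r2 = 2.3000000 − 1.0241000·(2.3000000 − 2.2000000) / (1.0241000 − (-3.0144000)) = 2.3000000 − (0.1024100)/(4.0385000) = 2.2746416

2.27464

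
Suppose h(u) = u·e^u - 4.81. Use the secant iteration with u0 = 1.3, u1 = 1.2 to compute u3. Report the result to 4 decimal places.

1.3047

h(1.3) = -0.039914, h(1.2) = -0.825860
u2 = 1.200000 − (-0.825860)·(1.200000 − 1.300000) / (-0.825860 − (-0.039914)) = 1.200000 − (0.082586)/(-0.785945) = 1.305079
h(1.305079) = 0.003102
u3 = 1.305079 − 0.003102·(1.305079 − 1.200000) / (0.003102 − (-0.825860)) = 1.305079 − (0.000326)/(0.828961) = 1.304685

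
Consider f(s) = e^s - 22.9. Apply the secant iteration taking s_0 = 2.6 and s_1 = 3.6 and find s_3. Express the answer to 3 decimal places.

3.104

f(2.6) = -9.43626, f(3.6) = 13.69823
s_2 = 3.60000 − 13.69823·(3.60000 − 2.60000) / (13.69823 − (-9.43626)) = 3.60000 − (13.69823)/(23.13450) = 3.00789
f(3.00789) = -2.65542
s_3 = 3.00789 − (-2.65542)·(3.00789 − 3.60000) / (-2.65542 − 13.69823) = 3.00789 − (1.57231)/(-16.35366) = 3.10403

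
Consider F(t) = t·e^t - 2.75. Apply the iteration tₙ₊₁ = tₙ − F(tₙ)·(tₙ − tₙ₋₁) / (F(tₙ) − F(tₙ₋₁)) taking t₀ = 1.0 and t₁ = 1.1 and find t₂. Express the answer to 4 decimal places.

F(1.0) = -0.031718, F(1.1) = 0.554583
t₂ = 1.100000 − 0.554583·(1.100000 − 1.000000) / (0.554583 − (-0.031718)) = 1.100000 − (0.055458)/(0.586301) = 1.005410

1.0054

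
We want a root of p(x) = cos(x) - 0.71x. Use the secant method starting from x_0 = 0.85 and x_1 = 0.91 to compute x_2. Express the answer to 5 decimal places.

0.88815

p(0.85) = 0.0564831, p(0.91) = -0.0323543
x_2 = 0.9100000 − (-0.0323543)·(0.9100000 − 0.8500000) / (-0.0323543 − 0.0564831) = 0.9100000 − (-0.0019413)/(-0.0888374) = 0.8881482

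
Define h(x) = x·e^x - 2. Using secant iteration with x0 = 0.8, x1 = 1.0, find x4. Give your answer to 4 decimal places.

h(0.8) = -0.219567, h(1.0) = 0.718282
x2 = 1.000000 − 0.718282·(1.000000 − 0.800000) / (0.718282 − (-0.219567)) = 1.000000 − (0.143656)/(0.937849) = 0.846824
h(0.846824) = -0.025015
x3 = 0.846824 − (-0.025015)·(0.846824 − 1.000000) / (-0.025015 − 0.718282) = 0.846824 − (0.003832)/(-0.743297) = 0.851979
h(0.851979) = -0.002723
x4 = 0.851979 − (-0.002723)·(0.851979 − 0.846824) / (-0.002723 − (-0.025015)) = 0.851979 − (-0.000014)/(0.022292) = 0.852608

0.8526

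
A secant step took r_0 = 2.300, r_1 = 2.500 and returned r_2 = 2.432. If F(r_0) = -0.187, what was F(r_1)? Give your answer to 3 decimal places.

0.096

The secant line through (2.300, -0.187) and (2.500, F(r_1)) crosses zero at r_2 = 2.432.
So (2.300, -0.187), (2.500, F(r_1)), (2.432, 0) are collinear:
F(r_1) = -0.187 · (2.500 − 2.432) / (2.300 − 2.432) = -0.187 · (0.06800)/(-0.13200) = 0.09633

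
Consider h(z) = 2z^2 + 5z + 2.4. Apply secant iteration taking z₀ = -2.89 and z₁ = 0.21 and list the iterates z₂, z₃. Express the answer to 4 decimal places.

10.0383, 0.0712

h(-2.89) = 4.654200, h(0.21) = 3.538200
z₂ = 0.210000 − 3.538200·(0.210000 − (-2.890000)) / (3.538200 − 4.654200) = 0.210000 − (10.968420)/(-1.116000) = 10.038333
h(10.038333) = 254.127939
z₃ = 10.038333 − 254.127939·(10.038333 − 0.210000) / (254.127939 − 3.538200) = 10.038333 − (2497.654093)/(250.589739) = 0.071229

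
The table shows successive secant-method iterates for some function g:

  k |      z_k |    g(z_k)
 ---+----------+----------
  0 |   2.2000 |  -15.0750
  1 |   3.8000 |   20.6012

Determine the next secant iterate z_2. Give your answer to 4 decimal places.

z_2 = 3.8000 − 20.6012·(3.8000 − 2.2000) / (20.6012 − (-15.0750))
   = 3.8000 − (32.961920)/(35.676200) = 2.876081

2.8761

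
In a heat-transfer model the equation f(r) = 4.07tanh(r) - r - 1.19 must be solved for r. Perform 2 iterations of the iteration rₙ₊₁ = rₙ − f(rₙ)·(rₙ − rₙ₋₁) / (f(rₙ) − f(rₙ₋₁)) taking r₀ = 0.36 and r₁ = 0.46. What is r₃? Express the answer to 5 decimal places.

f(0.36) = -0.1449789, f(0.46) = 0.1004427
r₂ = 0.4600000 − 0.1004427·(0.4600000 − 0.3600000) / (0.1004427 − (-0.1449789)) = 0.4600000 − (0.0100443)/(0.2454216) = 0.4190734
f(0.4190734) = 0.0032552
r₃ = 0.4190734 − 0.0032552·(0.4190734 − 0.4600000) / (0.0032552 − 0.1004427) = 0.4190734 − (-0.0001332)/(-0.0971876) = 0.4177026

0.41770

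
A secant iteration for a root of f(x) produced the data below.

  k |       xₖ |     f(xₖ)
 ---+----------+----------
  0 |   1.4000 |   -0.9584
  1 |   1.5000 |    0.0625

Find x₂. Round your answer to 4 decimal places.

x₂ = 1.5000 − 0.0625·(1.5000 − 1.4000) / (0.0625 − (-0.9584))
   = 1.5000 − (0.006250)/(1.020900) = 1.493878

1.4939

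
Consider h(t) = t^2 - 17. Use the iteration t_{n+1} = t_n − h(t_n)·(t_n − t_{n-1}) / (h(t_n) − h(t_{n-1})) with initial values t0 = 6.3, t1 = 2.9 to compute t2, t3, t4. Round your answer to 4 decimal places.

h(6.3) = 22.690000, h(2.9) = -8.590000
t2 = 2.900000 − (-8.590000)·(2.900000 − 6.300000) / (-8.590000 − 22.690000) = 2.900000 − (29.206000)/(-31.280000) = 3.833696
h(3.833696) = -2.302778
t3 = 3.833696 − (-2.302778)·(3.833696 − 2.900000) / (-2.302778 − (-8.590000)) = 3.833696 − (-2.150093)/(6.287222) = 4.175674
h(4.175674) = 0.436253
t4 = 4.175674 − 0.436253·(4.175674 − 3.833696) / (0.436253 − (-2.302778)) = 4.175674 − (0.149189)/(2.739030) = 4.121206

3.8337, 4.1757, 4.1212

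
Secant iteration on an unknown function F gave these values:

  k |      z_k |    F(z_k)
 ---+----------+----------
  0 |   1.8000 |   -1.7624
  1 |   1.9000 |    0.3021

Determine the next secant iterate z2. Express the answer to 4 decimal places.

1.8854

z2 = 1.9000 − 0.3021·(1.9000 − 1.8000) / (0.3021 − (-1.7624))
   = 1.9000 − (0.030210)/(2.064500) = 1.885367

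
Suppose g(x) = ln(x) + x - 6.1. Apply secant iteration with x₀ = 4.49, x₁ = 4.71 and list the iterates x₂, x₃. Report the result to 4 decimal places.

g(4.49) = -0.108147, g(4.71) = 0.159688
x₂ = 4.710000 − 0.159688·(4.710000 − 4.490000) / (0.159688 − (-0.108147)) = 4.710000 − (0.035131)/(0.267835) = 4.578832
g(4.578832) = 0.000276
x₃ = 4.578832 − 0.000276·(4.578832 − 4.710000) / (0.000276 − 0.159688) = 4.578832 − (-0.000036)/(-0.159412) = 4.578605

4.5788, 4.5786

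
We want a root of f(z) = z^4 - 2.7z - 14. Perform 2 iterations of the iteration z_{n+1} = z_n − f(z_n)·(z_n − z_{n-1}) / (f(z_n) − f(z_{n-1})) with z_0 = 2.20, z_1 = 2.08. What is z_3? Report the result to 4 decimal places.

2.1065

f(2.20) = 3.485600, f(2.08) = -0.898263
z_2 = 2.080000 − (-0.898263)·(2.080000 − 2.200000) / (-0.898263 − 3.485600) = 2.080000 − (0.107792)/(-4.383863) = 2.104588
f(2.104588) = -0.063763
z_3 = 2.104588 − (-0.063763)·(2.104588 − 2.080000) / (-0.063763 − (-0.898263)) = 2.104588 − (-0.001568)/(0.834500) = 2.106467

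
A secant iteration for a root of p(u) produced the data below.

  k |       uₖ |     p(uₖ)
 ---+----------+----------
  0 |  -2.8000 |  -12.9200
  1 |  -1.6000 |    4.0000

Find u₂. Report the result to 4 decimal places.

u₂ = -1.6000 − 4.0000·(-1.6000 − (-2.8000)) / (4.0000 − (-12.9200))
   = -1.6000 − (4.800000)/(16.920000) = -1.883688

-1.8837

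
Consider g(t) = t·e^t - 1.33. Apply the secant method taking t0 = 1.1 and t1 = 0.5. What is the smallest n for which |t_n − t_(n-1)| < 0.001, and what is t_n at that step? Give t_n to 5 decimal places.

g(1.1) = 1.9745826, g(0.5) = -0.5056394
t2 = 0.5000000 − (-0.5056394)·(-0.6000000)/(-2.4802220) = 0.6223212;  |Δ| = 0.1223212
g(0.6223212) = -0.1704614
t3 = 0.6223212 − (-0.1704614)·(0.1223212)/(0.3351780) = 0.6845300;  |Δ| = 0.0622089
g(0.6845300) = 0.0273133
t4 = 0.6845300 − 0.0273133·(0.0622089)/(0.1977747) = 0.6759388;  |Δ| = 0.0085912
g(0.6759388) = -0.0011871
t5 = 0.6759388 − (-0.0011871)·(-0.0085912)/(-0.0285003) = 0.6762966;  |Δ| = 0.0003578
|t5 − t4| = 0.0003578 < 0.001

n = 5, t_n = 0.67630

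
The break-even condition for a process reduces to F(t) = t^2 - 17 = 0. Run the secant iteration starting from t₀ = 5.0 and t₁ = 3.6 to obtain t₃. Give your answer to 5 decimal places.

4.12674

F(5.0) = 8.0000000, F(3.6) = -4.0400000
t₂ = 3.6000000 − (-4.0400000)·(3.6000000 − 5.0000000) / (-4.0400000 − 8.0000000) = 3.6000000 − (5.6560000)/(-12.0400000) = 4.0697674
F(4.0697674) = -0.4369930
t₃ = 4.0697674 − (-0.4369930)·(4.0697674 − 3.6000000) / (-0.4369930 − (-4.0400000)) = 4.0697674 − (-0.2052851)/(3.6030070) = 4.1267435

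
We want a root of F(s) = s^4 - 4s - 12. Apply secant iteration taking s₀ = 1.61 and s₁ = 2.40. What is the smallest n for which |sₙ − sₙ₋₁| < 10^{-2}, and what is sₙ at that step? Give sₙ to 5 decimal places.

n = 5, sₙ = 2.12812

F(1.61) = -11.7210176, F(2.40) = 11.5776000
s₂ = 2.4000000 − 11.5776000·(0.7900000)/(23.2986176) = 2.0074315;  |Δ| = 0.3925685
F(2.0074315) = -3.7905900
s₃ = 2.0074315 − (-3.7905900)·(-0.3925685)/(-15.3681900) = 2.1042592;  |Δ| = 0.0968277
F(2.1042592) = -0.8106796
s₄ = 2.1042592 − (-0.8106796)·(0.0968277)/(2.9799105) = 2.1306010;  |Δ| = 0.0263418
F(2.1306010) = 0.0842977
s₅ = 2.1306010 − 0.0842977·(0.0263418)/(0.8949773) = 2.1281198;  |Δ| = 0.0024811
|s₅ − s₄| = 0.0024811 < 10^{-2}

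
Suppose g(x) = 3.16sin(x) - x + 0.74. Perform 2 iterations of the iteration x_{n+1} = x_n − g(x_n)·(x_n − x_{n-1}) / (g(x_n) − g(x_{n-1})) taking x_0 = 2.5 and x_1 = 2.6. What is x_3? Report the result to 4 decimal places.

2.5368

g(2.5) = 0.131172, g(2.6) = -0.231016
x_2 = 2.600000 − (-0.231016)·(2.600000 − 2.500000) / (-0.231016 − 0.131172) = 2.600000 − (-0.023102)/(-0.362188) = 2.536217
g(2.536217) = 0.002049
x_3 = 2.536217 − 0.002049·(2.536217 − 2.600000) / (0.002049 − (-0.231016)) = 2.536217 − (-0.000131)/(0.233065) = 2.536777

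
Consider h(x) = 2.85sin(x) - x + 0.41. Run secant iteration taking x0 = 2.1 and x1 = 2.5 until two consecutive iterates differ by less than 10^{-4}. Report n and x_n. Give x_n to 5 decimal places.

h(2.1) = 0.7701467, h(2.5) = -0.3843544
x2 = 2.5000000 − (-0.3843544)·(0.4000000)/(-1.1545011) = 2.3668327;  |Δ| = 0.1331673
h(2.3668327) = 0.0368692
x3 = 2.3668327 − 0.0368692·(-0.1331673)/(0.4212236) = 2.3784887;  |Δ| = 0.0116560
h(2.3784887) = 0.0013400
x4 = 2.3784887 − 0.0013400·(0.0116560)/(-0.0355292) = 2.3789283;  |Δ| = 0.0004396
h(2.3789283) = -0.0000053
x5 = 2.3789283 − (-0.0000053)·(0.0004396)/(-0.0013453) = 2.3789266;  |Δ| = 0.0000017
|x5 − x4| = 0.0000017 < 10^{-4}

n = 5, x_n = 2.37893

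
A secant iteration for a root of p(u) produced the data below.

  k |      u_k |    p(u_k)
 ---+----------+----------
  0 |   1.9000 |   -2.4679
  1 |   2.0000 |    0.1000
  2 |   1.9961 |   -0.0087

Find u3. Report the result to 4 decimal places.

u3 = 1.9961 − (-0.0087)·(1.9961 − 2.0000) / (-0.0087 − 0.1000)
   = 1.9961 − (0.000034)/(-0.108700) = 1.996412

1.9964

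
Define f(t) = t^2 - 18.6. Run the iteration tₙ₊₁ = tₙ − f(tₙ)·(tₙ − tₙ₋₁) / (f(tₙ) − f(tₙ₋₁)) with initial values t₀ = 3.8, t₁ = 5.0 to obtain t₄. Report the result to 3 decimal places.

f(3.8) = -4.16000, f(5.0) = 6.40000
t₂ = 5.00000 − 6.40000·(5.00000 − 3.80000) / (6.40000 − (-4.16000)) = 5.00000 − (7.68000)/(10.56000) = 4.27273
f(4.27273) = -0.34380
t₃ = 4.27273 − (-0.34380)·(4.27273 − 5.00000) / (-0.34380 − 6.40000) = 4.27273 − (0.25004)/(-6.74380) = 4.30980
f(4.30980) = -0.02559
t₄ = 4.30980 − (-0.02559)·(4.30980 − 4.27273) / (-0.02559 − (-0.34380)) = 4.30980 − (-0.00095)/(0.31821) = 4.31279

4.313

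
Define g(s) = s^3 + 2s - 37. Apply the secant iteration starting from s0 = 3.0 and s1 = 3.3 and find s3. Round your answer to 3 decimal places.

3.132

g(3.0) = -4.00000, g(3.3) = 5.53700
s2 = 3.30000 − 5.53700·(3.30000 − 3.00000) / (5.53700 − (-4.00000)) = 3.30000 − (1.66110)/(9.53700) = 3.12583
g(3.12583) = -0.20657
s3 = 3.12583 − (-0.20657)·(3.12583 − 3.30000) / (-0.20657 − 5.53700) = 3.12583 − (0.03598)/(-5.74357) = 3.13209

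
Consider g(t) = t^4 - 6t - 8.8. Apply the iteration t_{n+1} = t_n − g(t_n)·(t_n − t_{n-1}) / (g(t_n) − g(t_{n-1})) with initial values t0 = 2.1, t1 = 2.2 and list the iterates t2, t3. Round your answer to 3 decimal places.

2.158, 2.160

g(2.1) = -1.95190, g(2.2) = 1.42560
t2 = 2.20000 − 1.42560·(2.20000 − 2.10000) / (1.42560 − (-1.95190)) = 2.20000 − (0.14256)/(3.37750) = 2.15779
g(2.15779) = -0.06782
t3 = 2.15779 − (-0.06782)·(2.15779 − 2.20000) / (-0.06782 − 1.42560) = 2.15779 − (0.00286)/(-1.49342) = 2.15971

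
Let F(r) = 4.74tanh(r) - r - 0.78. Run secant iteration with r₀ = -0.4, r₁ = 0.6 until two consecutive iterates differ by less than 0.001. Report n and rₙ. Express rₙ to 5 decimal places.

n = 5, rₙ = 0.21254

F(-0.4) = -2.1809581, F(0.6) = 1.1656149
r₂ = 0.6000000 − 1.1656149·(1.0000000)/(3.3465730) = 0.2516989;  |Δ| = 0.3483011
F(0.2516989) = 0.1367823
r₃ = 0.2516989 − 0.1367823·(-0.3483011)/(-1.0288327) = 0.2053927;  |Δ| = 0.0463063
F(0.2053927) = -0.0252946
r₄ = 0.2053927 − (-0.0252946)·(-0.0463063)/(-0.1620768) = 0.2126195;  |Δ| = 0.0072268
F(0.2126195) = 0.0002797
r₅ = 0.2126195 − 0.0002797·(0.0072268)/(0.0255743) = 0.2125404;  |Δ| = 0.0000790
|r₅ − r₄| = 0.0000790 < 0.001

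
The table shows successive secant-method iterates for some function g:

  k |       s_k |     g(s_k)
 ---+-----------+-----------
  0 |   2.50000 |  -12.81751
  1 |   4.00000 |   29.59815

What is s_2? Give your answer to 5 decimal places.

2.95328

s_2 = 4.00000 − 29.59815·(4.00000 − 2.50000) / (29.59815 − (-12.81751))
   = 4.00000 − (44.3972250)/(42.4156600) = 2.9532822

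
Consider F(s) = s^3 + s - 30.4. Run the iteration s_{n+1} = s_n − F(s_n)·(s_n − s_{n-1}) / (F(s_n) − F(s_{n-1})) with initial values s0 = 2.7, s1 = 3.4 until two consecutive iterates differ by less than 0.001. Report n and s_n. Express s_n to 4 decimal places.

n = 5, s_n = 3.0142

F(2.7) = -8.017000, F(3.4) = 12.304000
s2 = 3.400000 − 12.304000·(0.700000)/(20.321000) = 2.976163;  |Δ| = 0.423837
F(2.976163) = -1.062347
s3 = 2.976163 − (-1.062347)·(-0.423837)/(-13.366347) = 3.009849;  |Δ| = 0.033686
F(3.009849) = -0.123358
s4 = 3.009849 − (-0.123358)·(0.033686)/(0.938989) = 3.014274;  |Δ| = 0.004425
F(3.014274) = 0.001518
s5 = 3.014274 − 0.001518·(0.004425)/(0.124876) = 3.014221;  |Δ| = 0.000054
|s5 − s4| = 0.000054 < 0.001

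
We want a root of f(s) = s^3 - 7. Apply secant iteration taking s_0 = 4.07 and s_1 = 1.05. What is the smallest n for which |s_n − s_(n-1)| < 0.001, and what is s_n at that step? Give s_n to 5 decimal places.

f(4.07) = 60.4191430, f(1.05) = -5.8423750
s_2 = 1.0500000 − (-5.8423750)·(-3.0200000)/(-66.2615180) = 1.3162778;  |Δ| = 0.2662778
f(1.3162778) = -4.7194338
s_3 = 1.3162778 − (-4.7194338)·(0.2662778)/(1.1229412) = 2.4353752;  |Δ| = 1.1190973
f(2.4353752) = 7.4443370
s_4 = 2.4353752 − 7.4443370·(1.1190973)/(12.1637707) = 1.7504775;  |Δ| = 0.6848976
f(1.7504775) = -1.6362365
s_5 = 1.7504775 − (-1.6362365)·(-0.6848976)/(-9.0805734) = 1.8738898;  |Δ| = 0.1234123
f(1.8738898) = -0.4199050
s_6 = 1.8738898 − (-0.4199050)·(0.1234123)/(1.2163315) = 1.9164945;  |Δ| = 0.0426047
f(1.9164945) = 0.0391911
s_7 = 1.9164945 − 0.0391911·(0.0426047)/(0.4590961) = 1.9128576;  |Δ| = 0.0036370
f(1.9128576) = -0.0008083
s_8 = 1.9128576 − (-0.0008083)·(-0.0036370)/(-0.0399994) = 1.9129310;  |Δ| = 0.0000735
|s_8 − s_7| = 0.0000735 < 0.001

n = 8, s_n = 1.91293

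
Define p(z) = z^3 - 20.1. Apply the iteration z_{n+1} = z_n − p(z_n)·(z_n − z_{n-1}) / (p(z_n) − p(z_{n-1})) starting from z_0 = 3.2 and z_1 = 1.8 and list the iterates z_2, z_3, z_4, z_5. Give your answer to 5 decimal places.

2.54158, 2.79955, 2.71355, 2.71878

p(3.2) = 12.6680000, p(1.8) = -14.2680000
z_2 = 1.8000000 − (-14.2680000)·(1.8000000 − 3.2000000) / (-14.2680000 − 12.6680000) = 1.8000000 − (19.9752000)/(-26.9360000) = 2.5415800
p(2.5415800) = -3.6823356
z_3 = 2.5415800 − (-3.6823356)·(2.5415800 − 1.8000000) / (-3.6823356 − (-14.2680000)) = 2.5415800 − (-2.7307466)/(10.5856644) = 2.7995465
p(2.7995465) = 1.8413359
z_4 = 2.7995465 − 1.8413359·(2.7995465 − 2.5415800) / (1.8413359 − (-3.6823356)) = 2.7995465 − (0.4750029)/(5.5236715) = 2.7135525
p(2.7135525) = -0.1191175
z_5 = 2.7135525 − (-0.1191175)·(2.7135525 − 2.7995465) / (-0.1191175 − 1.8413359) = 2.7135525 − (0.0102434)/(-1.9604534) = 2.7187775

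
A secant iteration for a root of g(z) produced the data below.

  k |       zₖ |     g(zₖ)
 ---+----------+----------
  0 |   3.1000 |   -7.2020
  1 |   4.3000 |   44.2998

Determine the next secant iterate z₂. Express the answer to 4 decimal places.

3.2678

z₂ = 4.3000 − 44.2998·(4.3000 − 3.1000) / (44.2998 − (-7.2020))
   = 4.3000 − (53.159760)/(51.501800) = 3.267808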